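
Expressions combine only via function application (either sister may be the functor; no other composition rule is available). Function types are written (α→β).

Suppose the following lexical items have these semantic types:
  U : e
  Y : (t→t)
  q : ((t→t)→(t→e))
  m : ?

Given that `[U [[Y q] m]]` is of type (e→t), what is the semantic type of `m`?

At [U [[Y q] m]] (required: (e→t)): U is e, which is not a function with range (e→t); hence [[Y q] m] is the functor — type (e→(e→t)).
At [[Y q] m] (required: (e→(e→t))): [Y q] is (t→e), which is not a function with range (e→(e→t)); hence m is the functor — type ((t→e)→(e→(e→t))).

((t→e)→(e→(e→t)))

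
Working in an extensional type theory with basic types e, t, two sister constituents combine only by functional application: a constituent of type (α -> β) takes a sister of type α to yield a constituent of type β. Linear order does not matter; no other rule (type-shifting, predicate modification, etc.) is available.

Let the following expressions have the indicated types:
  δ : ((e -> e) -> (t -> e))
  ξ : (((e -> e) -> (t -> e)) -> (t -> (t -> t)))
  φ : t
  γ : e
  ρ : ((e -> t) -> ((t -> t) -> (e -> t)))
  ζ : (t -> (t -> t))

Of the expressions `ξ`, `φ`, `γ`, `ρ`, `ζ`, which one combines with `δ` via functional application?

ξ

ξ — combines: ξ : (((e -> e) -> (t -> e)) -> (t -> (t -> t))) takes δ : ((e -> e) -> (t -> e)) as argument, giving (t -> (t -> t)).
φ : t — no; δ wants (e -> e), and φ wants nothing (atomic).
γ : e — no; δ wants (e -> e), and γ wants nothing (atomic).
ρ : ((e -> t) -> ((t -> t) -> (e -> t))) — no; δ wants (e -> e), and ρ wants (e -> t).
ζ : (t -> (t -> t)) — no; δ wants (e -> e), and ζ wants t.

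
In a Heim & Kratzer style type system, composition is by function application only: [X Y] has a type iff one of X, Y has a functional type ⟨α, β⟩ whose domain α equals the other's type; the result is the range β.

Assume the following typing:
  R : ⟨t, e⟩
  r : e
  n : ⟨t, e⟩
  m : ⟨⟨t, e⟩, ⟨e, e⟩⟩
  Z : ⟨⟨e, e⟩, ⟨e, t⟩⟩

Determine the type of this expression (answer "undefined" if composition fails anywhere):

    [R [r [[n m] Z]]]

At [n m], m : ⟨⟨t, e⟩, ⟨e, e⟩⟩ takes n : ⟨t, e⟩, giving ⟨e, e⟩.
At [[n m] Z], Z : ⟨⟨e, e⟩, ⟨e, t⟩⟩ takes [n m] : ⟨e, e⟩, giving ⟨e, t⟩.
At [r [[n m] Z]], [[n m] Z] : ⟨e, t⟩ takes r : e, giving t.
At [R [r [[n m] Z]]], R : ⟨t, e⟩ takes [r [[n m] Z]] : t, giving e.

e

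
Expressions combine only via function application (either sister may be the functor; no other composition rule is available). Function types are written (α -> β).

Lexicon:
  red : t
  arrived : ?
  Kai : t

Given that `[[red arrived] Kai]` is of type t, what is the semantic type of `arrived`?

[[red arrived] Kai] must have type t. The sister Kai has type t; that is not a function onto t, so [red arrived] must be the functor, of type (t -> t).
[red arrived] must have type (t -> t). The sister red has type t; that is not a function onto (t -> t), so arrived must be the functor, of type (t -> (t -> t)).

(t -> (t -> t))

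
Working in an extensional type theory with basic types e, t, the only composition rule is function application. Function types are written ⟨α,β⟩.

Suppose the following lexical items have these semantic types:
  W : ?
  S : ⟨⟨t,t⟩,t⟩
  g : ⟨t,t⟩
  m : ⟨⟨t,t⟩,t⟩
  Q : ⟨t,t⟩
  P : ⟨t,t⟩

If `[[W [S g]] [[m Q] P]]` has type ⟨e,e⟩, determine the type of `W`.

⟨t,⟨t,⟨e,e⟩⟩⟩

[[W [S g]] [[m Q] P]] must have type ⟨e,e⟩. The sister [[m Q] P] has type t; that is not a function onto ⟨e,e⟩, so [W [S g]] must be the functor, of type ⟨t,⟨e,e⟩⟩.
[W [S g]] must have type ⟨t,⟨e,e⟩⟩. The sister [S g] has type t; that is not a function onto ⟨t,⟨e,e⟩⟩, so W must be the functor, of type ⟨t,⟨t,⟨e,e⟩⟩⟩.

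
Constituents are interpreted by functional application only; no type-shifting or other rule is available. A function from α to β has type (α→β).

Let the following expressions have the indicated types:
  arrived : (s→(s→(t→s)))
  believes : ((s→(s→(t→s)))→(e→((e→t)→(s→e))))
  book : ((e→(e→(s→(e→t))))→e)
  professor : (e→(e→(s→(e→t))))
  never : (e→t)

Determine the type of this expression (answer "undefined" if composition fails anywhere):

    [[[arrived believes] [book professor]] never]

[arrived believes]: ((s→(s→(t→s)))→(e→((e→t)→(s→e)))) applied to (s→(s→(t→s))) yields (e→((e→t)→(s→e))).
[book professor]: ((e→(e→(s→(e→t))))→e) applied to (e→(e→(s→(e→t)))) yields e.
[[arrived believes] [book professor]]: (e→((e→t)→(s→e))) applied to e yields ((e→t)→(s→e)).
[[[arrived believes] [book professor]] never]: ((e→t)→(s→e)) applied to (e→t) yields (s→e).

(s→e)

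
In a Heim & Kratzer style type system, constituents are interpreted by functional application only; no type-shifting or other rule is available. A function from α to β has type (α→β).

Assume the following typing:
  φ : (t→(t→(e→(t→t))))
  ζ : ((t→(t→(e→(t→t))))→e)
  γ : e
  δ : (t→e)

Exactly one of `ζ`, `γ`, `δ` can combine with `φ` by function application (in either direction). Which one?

ζ — combines: ζ : ((t→(t→(e→(t→t))))→e) takes φ : (t→(t→(e→(t→t)))) as argument, giving e.
γ : e — no; φ wants t, and γ wants nothing (atomic).
δ : (t→e) — no; φ wants t, and δ wants t.

ζ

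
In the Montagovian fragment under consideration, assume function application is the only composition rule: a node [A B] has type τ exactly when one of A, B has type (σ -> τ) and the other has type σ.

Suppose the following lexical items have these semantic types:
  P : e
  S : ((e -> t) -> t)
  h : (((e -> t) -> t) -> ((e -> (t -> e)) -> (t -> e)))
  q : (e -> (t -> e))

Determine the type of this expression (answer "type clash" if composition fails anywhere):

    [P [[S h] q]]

type clash

[S h]: h is (((e -> t) -> t) -> ((e -> (t -> e)) -> (t -> e))), S is ((e -> t) -> t); result ((e -> (t -> e)) -> (t -> e)).
[[S h] q]: [S h] is ((e -> (t -> e)) -> (t -> e)), q is (e -> (t -> e)); result (t -> e).
[P [[S h] q]]: e with (t -> e) — neither is a function whose domain matches the other; composition fails here.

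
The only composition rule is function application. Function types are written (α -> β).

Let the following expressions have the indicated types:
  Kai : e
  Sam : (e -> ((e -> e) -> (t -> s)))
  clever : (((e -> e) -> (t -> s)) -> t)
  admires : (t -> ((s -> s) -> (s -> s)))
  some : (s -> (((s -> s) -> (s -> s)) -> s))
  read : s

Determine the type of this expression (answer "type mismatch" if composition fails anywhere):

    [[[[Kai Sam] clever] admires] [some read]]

[Kai Sam]: Sam is (e -> ((e -> e) -> (t -> s))), Kai is e; result ((e -> e) -> (t -> s)).
[[Kai Sam] clever]: clever is (((e -> e) -> (t -> s)) -> t), [Kai Sam] is ((e -> e) -> (t -> s)); result t.
[[[Kai Sam] clever] admires]: admires is (t -> ((s -> s) -> (s -> s))), [[Kai Sam] clever] is t; result ((s -> s) -> (s -> s)).
[some read]: some is (s -> (((s -> s) -> (s -> s)) -> s)), read is s; result (((s -> s) -> (s -> s)) -> s).
[[[[Kai Sam] clever] admires] [some read]]: [some read] is (((s -> s) -> (s -> s)) -> s), [[[Kai Sam] clever] admires] is ((s -> s) -> (s -> s)); result s.

s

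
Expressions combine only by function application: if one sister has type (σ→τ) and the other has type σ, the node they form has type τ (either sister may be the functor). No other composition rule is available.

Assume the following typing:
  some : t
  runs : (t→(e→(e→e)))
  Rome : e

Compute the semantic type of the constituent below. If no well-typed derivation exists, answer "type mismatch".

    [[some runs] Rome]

(e→e)

[some runs] — runs of type (t→(e→(e→e))) combines with some of type t: type (e→(e→e)).
[[some runs] Rome] — [some runs] of type (e→(e→e)) combines with Rome of type e: type (e→e).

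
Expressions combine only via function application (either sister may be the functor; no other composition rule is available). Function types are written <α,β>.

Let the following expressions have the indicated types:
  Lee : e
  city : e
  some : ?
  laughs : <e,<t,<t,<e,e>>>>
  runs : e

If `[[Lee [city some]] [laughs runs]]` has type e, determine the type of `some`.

[[Lee [city some]] [laughs runs]] must have type e. The sister [laughs runs] has type <t,<t,<e,e>>>; that is not a function onto e, so [Lee [city some]] must be the functor, of type <<t,<t,<e,e>>>,e>.
[Lee [city some]] must have type <<t,<t,<e,e>>>,e>. The sister Lee has type e; that is not a function onto <<t,<t,<e,e>>>,e>, so [city some] must be the functor, of type <e,<<t,<t,<e,e>>>,e>>.
[city some] must have type <e,<<t,<t,<e,e>>>,e>>. The sister city has type e; that is not a function onto <e,<<t,<t,<e,e>>>,e>>, so some must be the functor, of type <e,<e,<<t,<t,<e,e>>>,e>>>.

<e,<e,<<t,<t,<e,e>>>,e>>>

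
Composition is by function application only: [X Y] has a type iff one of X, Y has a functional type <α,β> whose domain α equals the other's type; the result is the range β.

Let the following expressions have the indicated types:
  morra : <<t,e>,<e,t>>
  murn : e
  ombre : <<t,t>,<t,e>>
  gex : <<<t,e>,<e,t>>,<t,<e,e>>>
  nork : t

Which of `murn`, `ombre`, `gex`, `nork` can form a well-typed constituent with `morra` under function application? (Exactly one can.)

murn : e — morra needs <t,e>; murn needs nothing (atomic); neither fits.
ombre : <<t,t>,<t,e>> — morra needs <t,e>; ombre needs <t,t>; neither fits.
gex — combines: gex : <<<t,e>,<e,t>>,<t,<e,e>>> takes morra : <<t,e>,<e,t>> as argument, giving <t,<e,e>>.
nork : t — morra needs <t,e>; nork needs nothing (atomic); neither fits.

gex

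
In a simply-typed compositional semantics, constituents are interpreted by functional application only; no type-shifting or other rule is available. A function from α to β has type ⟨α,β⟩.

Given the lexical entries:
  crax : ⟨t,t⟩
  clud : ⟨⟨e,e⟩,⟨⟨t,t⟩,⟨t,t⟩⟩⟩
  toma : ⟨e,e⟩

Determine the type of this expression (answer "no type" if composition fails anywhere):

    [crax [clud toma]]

[clud toma]: ⟨⟨e,e⟩,⟨⟨t,t⟩,⟨t,t⟩⟩⟩ applied to ⟨e,e⟩ yields ⟨⟨t,t⟩,⟨t,t⟩⟩.
[crax [clud toma]]: ⟨⟨t,t⟩,⟨t,t⟩⟩ applied to ⟨t,t⟩ yields ⟨t,t⟩.

⟨t,t⟩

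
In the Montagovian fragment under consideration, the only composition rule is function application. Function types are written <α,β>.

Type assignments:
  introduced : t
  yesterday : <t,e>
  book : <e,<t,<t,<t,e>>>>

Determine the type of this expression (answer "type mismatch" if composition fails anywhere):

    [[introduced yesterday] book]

[introduced yesterday] — yesterday of type <t,e> combines with introduced of type t: type e.
[[introduced yesterday] book] — book of type <e,<t,<t,<t,e>>>> combines with [introduced yesterday] of type e: type <t,<t,<t,e>>>.

<t,<t,<t,e>>>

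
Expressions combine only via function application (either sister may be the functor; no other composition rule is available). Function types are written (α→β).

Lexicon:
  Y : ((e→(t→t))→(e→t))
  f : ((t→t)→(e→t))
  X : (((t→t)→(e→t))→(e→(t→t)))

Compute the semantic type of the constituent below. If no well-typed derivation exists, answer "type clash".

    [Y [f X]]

(e→t)

At [f X], X : (((t→t)→(e→t))→(e→(t→t))) takes f : ((t→t)→(e→t)), giving (e→(t→t)).
At [Y [f X]], Y : ((e→(t→t))→(e→t)) takes [f X] : (e→(t→t)), giving (e→t).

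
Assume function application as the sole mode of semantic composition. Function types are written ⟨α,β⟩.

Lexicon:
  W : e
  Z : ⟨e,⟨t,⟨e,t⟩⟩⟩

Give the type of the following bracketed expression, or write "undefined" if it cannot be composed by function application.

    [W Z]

⟨t,⟨e,t⟩⟩

[W Z]: functor Z : ⟨e,⟨t,⟨e,t⟩⟩⟩, argument W : e; result ⟨t,⟨e,t⟩⟩.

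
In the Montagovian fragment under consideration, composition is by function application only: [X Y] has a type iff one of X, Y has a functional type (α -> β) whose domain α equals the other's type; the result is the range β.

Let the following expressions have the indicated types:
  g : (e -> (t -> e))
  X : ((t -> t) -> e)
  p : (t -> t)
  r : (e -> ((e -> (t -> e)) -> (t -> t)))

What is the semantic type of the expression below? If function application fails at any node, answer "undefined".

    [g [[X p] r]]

[X p]: functor X : ((t -> t) -> e), argument p : (t -> t); result e.
[[X p] r]: functor r : (e -> ((e -> (t -> e)) -> (t -> t))), argument [X p] : e; result ((e -> (t -> e)) -> (t -> t)).
[g [[X p] r]]: functor [[X p] r] : ((e -> (t -> e)) -> (t -> t)), argument g : (e -> (t -> e)); result (t -> t).

(t -> t)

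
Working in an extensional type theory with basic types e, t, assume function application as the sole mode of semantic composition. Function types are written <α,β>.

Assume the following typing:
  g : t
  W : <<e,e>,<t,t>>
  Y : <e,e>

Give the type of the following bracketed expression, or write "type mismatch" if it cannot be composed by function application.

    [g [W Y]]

t

At [W Y], W : <<e,e>,<t,t>> takes Y : <e,e>, giving <t,t>.
At [g [W Y]], [W Y] : <t,t> takes g : t, giving t.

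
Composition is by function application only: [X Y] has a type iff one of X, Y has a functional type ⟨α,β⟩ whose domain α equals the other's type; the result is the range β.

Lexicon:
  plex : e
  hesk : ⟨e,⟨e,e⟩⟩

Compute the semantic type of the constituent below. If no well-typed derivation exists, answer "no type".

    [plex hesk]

[plex hesk]: ⟨e,⟨e,e⟩⟩ applied to e yields ⟨e,e⟩.

⟨e,e⟩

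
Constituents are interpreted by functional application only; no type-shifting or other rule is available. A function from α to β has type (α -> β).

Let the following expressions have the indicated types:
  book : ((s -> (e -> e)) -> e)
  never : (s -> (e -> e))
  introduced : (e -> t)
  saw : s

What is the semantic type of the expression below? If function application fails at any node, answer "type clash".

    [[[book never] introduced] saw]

type clash

[book never]: book is ((s -> (e -> e)) -> e), never is (s -> (e -> e)); result e.
[[book never] introduced]: introduced is (e -> t), [book never] is e; result t.
[[[book never] introduced] saw]: t with s — neither is a function whose domain matches the other; composition fails here.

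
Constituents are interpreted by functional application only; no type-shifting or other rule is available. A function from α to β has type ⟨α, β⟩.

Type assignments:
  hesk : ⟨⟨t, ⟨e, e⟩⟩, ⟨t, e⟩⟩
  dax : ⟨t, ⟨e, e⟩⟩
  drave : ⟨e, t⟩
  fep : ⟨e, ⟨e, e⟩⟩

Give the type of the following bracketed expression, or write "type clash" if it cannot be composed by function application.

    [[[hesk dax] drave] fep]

[hesk dax]: ⟨⟨t, ⟨e, e⟩⟩, ⟨t, e⟩⟩ applied to ⟨t, ⟨e, e⟩⟩ yields ⟨t, e⟩.
At [[hesk dax] drave]: neither ⟨t, e⟩ nor ⟨e, t⟩ can take the other as argument; the node is ill-typed.

type clash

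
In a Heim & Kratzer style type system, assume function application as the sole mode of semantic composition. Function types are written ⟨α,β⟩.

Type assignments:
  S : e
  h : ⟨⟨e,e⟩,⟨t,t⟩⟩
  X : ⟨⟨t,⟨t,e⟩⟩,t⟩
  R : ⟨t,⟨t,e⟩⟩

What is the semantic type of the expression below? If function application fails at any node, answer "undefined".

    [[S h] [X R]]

[S h]: e and ⟨⟨e,e⟩,⟨t,t⟩⟩ cannot combine by function application — type clash.

undefined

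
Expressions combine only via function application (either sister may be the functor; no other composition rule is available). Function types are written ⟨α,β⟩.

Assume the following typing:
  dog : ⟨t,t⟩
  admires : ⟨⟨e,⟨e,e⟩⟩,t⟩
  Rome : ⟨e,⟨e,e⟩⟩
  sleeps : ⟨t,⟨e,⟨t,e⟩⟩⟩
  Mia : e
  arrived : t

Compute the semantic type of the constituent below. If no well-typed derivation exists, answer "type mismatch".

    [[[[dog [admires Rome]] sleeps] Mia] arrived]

e

At [admires Rome], admires : ⟨⟨e,⟨e,e⟩⟩,t⟩ takes Rome : ⟨e,⟨e,e⟩⟩, giving t.
At [dog [admires Rome]], dog : ⟨t,t⟩ takes [admires Rome] : t, giving t.
At [[dog [admires Rome]] sleeps], sleeps : ⟨t,⟨e,⟨t,e⟩⟩⟩ takes [dog [admires Rome]] : t, giving ⟨e,⟨t,e⟩⟩.
At [[[dog [admires Rome]] sleeps] Mia], [[dog [admires Rome]] sleeps] : ⟨e,⟨t,e⟩⟩ takes Mia : e, giving ⟨t,e⟩.
At [[[[dog [admires Rome]] sleeps] Mia] arrived], [[[dog [admires Rome]] sleeps] Mia] : ⟨t,e⟩ takes arrived : t, giving e.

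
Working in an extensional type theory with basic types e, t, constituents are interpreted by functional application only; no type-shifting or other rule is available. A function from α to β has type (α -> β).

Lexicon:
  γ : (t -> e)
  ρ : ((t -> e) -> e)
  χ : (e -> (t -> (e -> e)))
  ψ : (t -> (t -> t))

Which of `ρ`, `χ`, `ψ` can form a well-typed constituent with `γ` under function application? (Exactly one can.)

ρ — combines: ρ : ((t -> e) -> e) takes γ : (t -> e) as argument, giving e.
χ : (e -> (t -> (e -> e))) — does not combine with γ.
ψ : (t -> (t -> t)) — does not combine with γ.

ρ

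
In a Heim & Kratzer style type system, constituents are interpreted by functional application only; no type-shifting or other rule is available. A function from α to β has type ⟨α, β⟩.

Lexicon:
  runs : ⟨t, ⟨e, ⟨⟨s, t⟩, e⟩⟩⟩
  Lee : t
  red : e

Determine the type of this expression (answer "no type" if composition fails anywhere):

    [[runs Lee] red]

At [runs Lee], runs : ⟨t, ⟨e, ⟨⟨s, t⟩, e⟩⟩⟩ takes Lee : t, giving ⟨e, ⟨⟨s, t⟩, e⟩⟩.
At [[runs Lee] red], [runs Lee] : ⟨e, ⟨⟨s, t⟩, e⟩⟩ takes red : e, giving ⟨⟨s, t⟩, e⟩.

⟨⟨s, t⟩, e⟩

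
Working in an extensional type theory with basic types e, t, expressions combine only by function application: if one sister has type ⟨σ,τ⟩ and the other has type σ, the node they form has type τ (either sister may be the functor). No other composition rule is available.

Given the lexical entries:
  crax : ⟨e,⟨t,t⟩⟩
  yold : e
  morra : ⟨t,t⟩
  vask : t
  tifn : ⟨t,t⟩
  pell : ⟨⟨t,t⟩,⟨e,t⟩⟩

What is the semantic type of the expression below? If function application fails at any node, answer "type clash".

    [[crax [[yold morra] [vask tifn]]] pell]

type clash

[yold morra]: e and ⟨t,t⟩ cannot combine by function application — type clash.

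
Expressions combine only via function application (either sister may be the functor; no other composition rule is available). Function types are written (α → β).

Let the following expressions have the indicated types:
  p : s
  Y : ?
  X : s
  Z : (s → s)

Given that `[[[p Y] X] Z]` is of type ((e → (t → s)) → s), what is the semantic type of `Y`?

For [[[p Y] X] Z] to have type ((e → (t → s)) → s) with Z of type (s → s), [[p Y] X] must be the function: [[p Y] X] : ((s → s) → ((e → (t → s)) → s)).
For [[p Y] X] to have type ((s → s) → ((e → (t → s)) → s)) with X of type s, [p Y] must be the function: [p Y] : (s → ((s → s) → ((e → (t → s)) → s))).
For [p Y] to have type (s → ((s → s) → ((e → (t → s)) → s))) with p of type s, Y must be the function: Y : (s → (s → ((s → s) → ((e → (t → s)) → s)))).

(s → (s → ((s → s) → ((e → (t → s)) → s))))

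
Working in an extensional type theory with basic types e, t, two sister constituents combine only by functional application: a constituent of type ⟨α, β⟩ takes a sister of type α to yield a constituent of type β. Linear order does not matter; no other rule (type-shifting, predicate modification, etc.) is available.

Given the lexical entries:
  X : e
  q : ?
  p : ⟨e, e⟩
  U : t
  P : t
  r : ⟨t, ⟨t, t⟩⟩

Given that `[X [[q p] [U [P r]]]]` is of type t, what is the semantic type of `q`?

⟨⟨e, e⟩, ⟨t, ⟨e, t⟩⟩⟩

At [X [[q p] [U [P r]]]] (required: t): X is e, which is not a function with range t; hence [[q p] [U [P r]]] is the functor — type ⟨e, t⟩.
At [[q p] [U [P r]]] (required: ⟨e, t⟩): [U [P r]] is t, which is not a function with range ⟨e, t⟩; hence [q p] is the functor — type ⟨t, ⟨e, t⟩⟩.
At [q p] (required: ⟨t, ⟨e, t⟩⟩): p is ⟨e, e⟩, which is not a function with range ⟨t, ⟨e, t⟩⟩; hence q is the functor — type ⟨⟨e, e⟩, ⟨t, ⟨e, t⟩⟩⟩.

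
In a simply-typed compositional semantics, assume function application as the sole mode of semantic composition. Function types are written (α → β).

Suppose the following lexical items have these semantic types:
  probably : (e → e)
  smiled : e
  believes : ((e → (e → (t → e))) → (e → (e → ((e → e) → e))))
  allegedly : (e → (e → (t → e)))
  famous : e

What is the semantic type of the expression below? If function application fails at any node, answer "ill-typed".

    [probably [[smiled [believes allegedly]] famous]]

e

[believes allegedly]: believes is ((e → (e → (t → e))) → (e → (e → ((e → e) → e)))), allegedly is (e → (e → (t → e))); result (e → (e → ((e → e) → e))).
[smiled [believes allegedly]]: [believes allegedly] is (e → (e → ((e → e) → e))), smiled is e; result (e → ((e → e) → e)).
[[smiled [believes allegedly]] famous]: [smiled [believes allegedly]] is (e → ((e → e) → e)), famous is e; result ((e → e) → e).
[probably [[smiled [believes allegedly]] famous]]: [[smiled [believes allegedly]] famous] is ((e → e) → e), probably is (e → e); result e.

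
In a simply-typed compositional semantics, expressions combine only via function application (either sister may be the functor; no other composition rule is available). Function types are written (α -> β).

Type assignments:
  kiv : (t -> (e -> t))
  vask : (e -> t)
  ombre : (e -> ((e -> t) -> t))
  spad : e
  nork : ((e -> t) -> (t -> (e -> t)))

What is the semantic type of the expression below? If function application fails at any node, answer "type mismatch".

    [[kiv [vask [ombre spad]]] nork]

(t -> (e -> t))

[ombre spad] — ombre of type (e -> ((e -> t) -> t)) combines with spad of type e: type ((e -> t) -> t).
[vask [ombre spad]] — [ombre spad] of type ((e -> t) -> t) combines with vask of type (e -> t): type t.
[kiv [vask [ombre spad]]] — kiv of type (t -> (e -> t)) combines with [vask [ombre spad]] of type t: type (e -> t).
[[kiv [vask [ombre spad]]] nork] — nork of type ((e -> t) -> (t -> (e -> t))) combines with [kiv [vask [ombre spad]]] of type (e -> t): type (t -> (e -> t)).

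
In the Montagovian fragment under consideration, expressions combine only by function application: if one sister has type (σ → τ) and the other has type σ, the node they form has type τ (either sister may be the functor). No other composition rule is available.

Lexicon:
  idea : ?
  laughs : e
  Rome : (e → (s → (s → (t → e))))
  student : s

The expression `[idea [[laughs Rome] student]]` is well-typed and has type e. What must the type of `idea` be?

[idea [[laughs Rome] student]] must have type e. The sister [[laughs Rome] student] has type (s → (t → e)); that is not a function onto e, so idea must be the functor, of type ((s → (t → e)) → e).

((s → (t → e)) → e)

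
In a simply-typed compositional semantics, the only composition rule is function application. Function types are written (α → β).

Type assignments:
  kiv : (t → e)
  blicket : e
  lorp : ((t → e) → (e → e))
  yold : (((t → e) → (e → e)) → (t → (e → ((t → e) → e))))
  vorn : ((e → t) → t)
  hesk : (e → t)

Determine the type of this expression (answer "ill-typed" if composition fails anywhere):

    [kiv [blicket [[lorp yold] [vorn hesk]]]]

e

[lorp yold]: yold is (((t → e) → (e → e)) → (t → (e → ((t → e) → e)))), lorp is ((t → e) → (e → e)); result (t → (e → ((t → e) → e))).
[vorn hesk]: vorn is ((e → t) → t), hesk is (e → t); result t.
[[lorp yold] [vorn hesk]]: [lorp yold] is (t → (e → ((t → e) → e))), [vorn hesk] is t; result (e → ((t → e) → e)).
[blicket [[lorp yold] [vorn hesk]]]: [[lorp yold] [vorn hesk]] is (e → ((t → e) → e)), blicket is e; result ((t → e) → e).
[kiv [blicket [[lorp yold] [vorn hesk]]]]: [blicket [[lorp yold] [vorn hesk]]] is ((t → e) → e), kiv is (t → e); result e.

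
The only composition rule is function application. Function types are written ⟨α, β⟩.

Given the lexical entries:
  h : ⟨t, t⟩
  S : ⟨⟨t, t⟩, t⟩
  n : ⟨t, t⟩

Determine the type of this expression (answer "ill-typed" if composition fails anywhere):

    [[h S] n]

[h S]: functor S : ⟨⟨t, t⟩, t⟩, argument h : ⟨t, t⟩; result t.
[[h S] n]: functor n : ⟨t, t⟩, argument [h S] : t; result t.

t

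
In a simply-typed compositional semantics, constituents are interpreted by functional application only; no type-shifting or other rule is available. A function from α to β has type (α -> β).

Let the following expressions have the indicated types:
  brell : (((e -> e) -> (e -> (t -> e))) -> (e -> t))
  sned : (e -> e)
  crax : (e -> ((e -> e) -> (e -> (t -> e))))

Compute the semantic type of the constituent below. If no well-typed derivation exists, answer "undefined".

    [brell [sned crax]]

[sned crax]: (e -> e) with (e -> ((e -> e) -> (e -> (t -> e)))) — neither is a function whose domain matches the other; composition fails here.

undefined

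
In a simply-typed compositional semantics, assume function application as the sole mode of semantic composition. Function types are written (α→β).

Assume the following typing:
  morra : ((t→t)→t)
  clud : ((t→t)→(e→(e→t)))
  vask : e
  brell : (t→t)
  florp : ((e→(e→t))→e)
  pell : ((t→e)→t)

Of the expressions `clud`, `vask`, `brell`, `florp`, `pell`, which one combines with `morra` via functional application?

brell

clud : ((t→t)→(e→(e→t))) — does not combine with morra.
vask : e — does not combine with morra.
brell — combines: morra : ((t→t)→t) takes brell : (t→t) as argument, giving t.
florp : ((e→(e→t))→e) — does not combine with morra.
pell : ((t→e)→t) — does not combine with morra.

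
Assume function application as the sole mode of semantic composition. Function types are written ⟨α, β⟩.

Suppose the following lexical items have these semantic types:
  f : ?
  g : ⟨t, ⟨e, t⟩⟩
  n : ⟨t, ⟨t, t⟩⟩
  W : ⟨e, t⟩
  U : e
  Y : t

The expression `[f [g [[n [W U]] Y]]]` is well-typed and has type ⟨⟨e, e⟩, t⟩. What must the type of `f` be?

⟨⟨e, t⟩, ⟨⟨e, e⟩, t⟩⟩

[f [g [[n [W U]] Y]]] is required to be ⟨⟨e, e⟩, t⟩. [g [[n [W U]] Y]] : ⟨e, t⟩ cannot yield ⟨⟨e, e⟩, t⟩ as functor, so f : ⟨⟨e, t⟩, ⟨⟨e, e⟩, t⟩⟩.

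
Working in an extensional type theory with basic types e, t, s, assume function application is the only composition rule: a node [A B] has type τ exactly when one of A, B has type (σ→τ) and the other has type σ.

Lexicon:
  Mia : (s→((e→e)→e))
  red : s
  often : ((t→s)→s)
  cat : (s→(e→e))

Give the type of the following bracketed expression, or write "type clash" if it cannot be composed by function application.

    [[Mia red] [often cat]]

[Mia red]: (s→((e→e)→e)) applied to s yields ((e→e)→e).
[often cat]: ((t→s)→s) and (s→(e→e)) cannot combine by function application — type clash.

type clash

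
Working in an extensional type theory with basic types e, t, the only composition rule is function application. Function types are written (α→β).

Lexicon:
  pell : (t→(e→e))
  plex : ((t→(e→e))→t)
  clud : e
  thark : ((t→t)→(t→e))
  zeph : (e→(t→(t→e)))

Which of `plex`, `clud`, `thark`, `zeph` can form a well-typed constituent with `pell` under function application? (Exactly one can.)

plex

plex — combines: plex : ((t→(e→e))→t) takes pell : (t→(e→e)) as argument, giving t.
clud : e — neither side's domain matches the other.
thark : ((t→t)→(t→e)) — neither side's domain matches the other.
zeph : (e→(t→(t→e))) — neither side's domain matches the other.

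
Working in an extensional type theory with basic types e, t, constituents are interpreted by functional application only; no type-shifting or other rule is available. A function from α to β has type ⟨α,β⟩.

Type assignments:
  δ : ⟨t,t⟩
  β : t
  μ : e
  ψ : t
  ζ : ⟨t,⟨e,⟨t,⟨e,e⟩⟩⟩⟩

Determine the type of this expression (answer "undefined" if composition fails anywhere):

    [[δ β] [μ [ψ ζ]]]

⟨e,e⟩

[δ β]: δ is ⟨t,t⟩, β is t; result t.
[ψ ζ]: ζ is ⟨t,⟨e,⟨t,⟨e,e⟩⟩⟩⟩, ψ is t; result ⟨e,⟨t,⟨e,e⟩⟩⟩.
[μ [ψ ζ]]: [ψ ζ] is ⟨e,⟨t,⟨e,e⟩⟩⟩, μ is e; result ⟨t,⟨e,e⟩⟩.
[[δ β] [μ [ψ ζ]]]: [μ [ψ ζ]] is ⟨t,⟨e,e⟩⟩, [δ β] is t; result ⟨e,e⟩.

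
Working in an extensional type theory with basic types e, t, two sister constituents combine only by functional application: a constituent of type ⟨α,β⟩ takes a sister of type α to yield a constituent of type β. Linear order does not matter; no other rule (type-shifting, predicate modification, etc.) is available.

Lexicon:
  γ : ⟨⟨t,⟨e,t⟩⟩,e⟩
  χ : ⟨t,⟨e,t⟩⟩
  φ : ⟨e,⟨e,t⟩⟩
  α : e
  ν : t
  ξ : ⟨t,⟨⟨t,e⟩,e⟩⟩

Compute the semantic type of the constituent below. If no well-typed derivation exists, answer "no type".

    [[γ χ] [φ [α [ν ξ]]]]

[γ χ]: functor γ : ⟨⟨t,⟨e,t⟩⟩,e⟩, argument χ : ⟨t,⟨e,t⟩⟩; result e.
[ν ξ]: functor ξ : ⟨t,⟨⟨t,e⟩,e⟩⟩, argument ν : t; result ⟨⟨t,e⟩,e⟩.
[α [ν ξ]]: e with ⟨⟨t,e⟩,e⟩ — neither is a function whose domain matches the other; composition fails here.

no type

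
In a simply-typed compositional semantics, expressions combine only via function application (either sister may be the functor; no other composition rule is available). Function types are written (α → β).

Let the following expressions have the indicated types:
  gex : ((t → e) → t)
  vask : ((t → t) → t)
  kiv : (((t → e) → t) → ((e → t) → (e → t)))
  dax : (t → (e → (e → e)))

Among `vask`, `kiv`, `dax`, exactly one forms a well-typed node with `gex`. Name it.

vask : ((t → t) → t) — does not combine with gex.
kiv — combines: kiv : (((t → e) → t) → ((e → t) → (e → t))) takes gex : ((t → e) → t) as argument, giving ((e → t) → (e → t)).
dax : (t → (e → (e → e))) — does not combine with gex.

kiv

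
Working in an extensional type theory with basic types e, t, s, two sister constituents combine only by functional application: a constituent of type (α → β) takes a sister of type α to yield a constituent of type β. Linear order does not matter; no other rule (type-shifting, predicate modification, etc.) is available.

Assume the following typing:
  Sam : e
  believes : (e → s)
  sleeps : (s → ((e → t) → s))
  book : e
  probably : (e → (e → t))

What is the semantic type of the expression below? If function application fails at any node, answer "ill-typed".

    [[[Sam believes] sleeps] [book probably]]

[Sam believes]: believes is (e → s), Sam is e; result s.
[[Sam believes] sleeps]: sleeps is (s → ((e → t) → s)), [Sam believes] is s; result ((e → t) → s).
[book probably]: probably is (e → (e → t)), book is e; result (e → t).
[[[Sam believes] sleeps] [book probably]]: [[Sam believes] sleeps] is ((e → t) → s), [book probably] is (e → t); result s.

s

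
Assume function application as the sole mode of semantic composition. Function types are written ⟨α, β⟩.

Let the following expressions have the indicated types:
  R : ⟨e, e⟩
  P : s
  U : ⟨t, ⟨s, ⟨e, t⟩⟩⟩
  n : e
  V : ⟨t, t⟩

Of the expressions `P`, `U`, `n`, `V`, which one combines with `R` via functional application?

P : s — does not combine with R.
U : ⟨t, ⟨s, ⟨e, t⟩⟩⟩ — does not combine with R.
n — combines: R : ⟨e, e⟩ takes n : e as argument, giving e.
V : ⟨t, t⟩ — does not combine with R.

n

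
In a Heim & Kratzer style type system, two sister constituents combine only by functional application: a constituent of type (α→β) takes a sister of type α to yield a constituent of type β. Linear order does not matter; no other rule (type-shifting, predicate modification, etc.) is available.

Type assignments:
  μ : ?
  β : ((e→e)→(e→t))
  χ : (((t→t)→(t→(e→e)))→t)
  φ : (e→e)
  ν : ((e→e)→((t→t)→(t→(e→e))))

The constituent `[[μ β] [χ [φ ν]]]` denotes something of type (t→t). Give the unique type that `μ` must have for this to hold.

(((e→e)→(e→t))→(t→(t→t)))

At [[μ β] [χ [φ ν]]] (required: (t→t)): [χ [φ ν]] is t, which is not a function with range (t→t); hence [μ β] is the functor — type (t→(t→t)).
At [μ β] (required: (t→(t→t))): β is ((e→e)→(e→t)), which is not a function with range (t→(t→t)); hence μ is the functor — type (((e→e)→(e→t))→(t→(t→t))).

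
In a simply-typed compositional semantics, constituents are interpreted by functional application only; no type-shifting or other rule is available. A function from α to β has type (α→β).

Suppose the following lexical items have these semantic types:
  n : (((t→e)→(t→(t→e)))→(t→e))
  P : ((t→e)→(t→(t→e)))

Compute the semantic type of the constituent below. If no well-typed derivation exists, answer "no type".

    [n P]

[n P] — n of type (((t→e)→(t→(t→e)))→(t→e)) combines with P of type ((t→e)→(t→(t→e))): type (t→e).

(t→e)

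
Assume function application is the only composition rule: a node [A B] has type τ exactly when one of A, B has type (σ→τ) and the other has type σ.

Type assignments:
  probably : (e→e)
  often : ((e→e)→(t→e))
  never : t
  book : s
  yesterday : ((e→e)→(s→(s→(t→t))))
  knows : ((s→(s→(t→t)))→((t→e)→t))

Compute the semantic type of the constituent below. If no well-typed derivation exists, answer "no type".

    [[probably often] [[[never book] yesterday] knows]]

no type

[probably often]: ((e→e)→(t→e)) applied to (e→e) yields (t→e).
[never book]: t with s — neither is a function whose domain matches the other; composition fails here.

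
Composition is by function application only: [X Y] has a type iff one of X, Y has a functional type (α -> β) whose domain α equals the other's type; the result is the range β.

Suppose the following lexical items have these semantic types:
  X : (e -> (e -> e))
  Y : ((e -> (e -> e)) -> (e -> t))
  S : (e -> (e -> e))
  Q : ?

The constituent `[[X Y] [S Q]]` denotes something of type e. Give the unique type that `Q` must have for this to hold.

((e -> (e -> e)) -> ((e -> t) -> e))

At [[X Y] [S Q]] (required: e): [X Y] is (e -> t), which is not a function with range e; hence [S Q] is the functor — type ((e -> t) -> e).
At [S Q] (required: ((e -> t) -> e)): S is (e -> (e -> e)), which is not a function with range ((e -> t) -> e); hence Q is the functor — type ((e -> (e -> e)) -> ((e -> t) -> e)).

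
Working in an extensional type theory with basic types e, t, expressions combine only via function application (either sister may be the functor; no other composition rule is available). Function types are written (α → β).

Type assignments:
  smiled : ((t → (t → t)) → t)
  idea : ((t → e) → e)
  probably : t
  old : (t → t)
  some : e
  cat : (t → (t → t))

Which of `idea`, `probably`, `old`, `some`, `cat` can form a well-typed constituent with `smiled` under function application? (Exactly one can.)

cat

idea : ((t → e) → e) — no; smiled wants (t → (t → t)), and idea wants (t → e).
probably : t — no; smiled wants (t → (t → t)), and probably wants nothing (atomic).
old : (t → t) — no; smiled wants (t → (t → t)), and old wants t.
some : e — no; smiled wants (t → (t → t)), and some wants nothing (atomic).
cat — combines: smiled : ((t → (t → t)) → t) takes cat : (t → (t → t)) as argument, giving t.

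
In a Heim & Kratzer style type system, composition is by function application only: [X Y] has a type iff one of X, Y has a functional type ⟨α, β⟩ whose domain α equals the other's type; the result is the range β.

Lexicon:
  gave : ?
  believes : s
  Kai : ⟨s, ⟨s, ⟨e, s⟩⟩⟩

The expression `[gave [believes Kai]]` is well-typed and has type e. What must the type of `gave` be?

⟨⟨s, ⟨e, s⟩⟩, e⟩

[gave [believes Kai]] is required to be e. [believes Kai] : ⟨s, ⟨e, s⟩⟩ cannot yield e as functor, so gave : ⟨⟨s, ⟨e, s⟩⟩, e⟩.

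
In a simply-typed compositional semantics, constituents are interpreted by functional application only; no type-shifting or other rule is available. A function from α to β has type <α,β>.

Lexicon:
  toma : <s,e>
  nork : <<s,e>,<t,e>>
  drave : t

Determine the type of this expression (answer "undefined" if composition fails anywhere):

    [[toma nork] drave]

e

At [toma nork], nork : <<s,e>,<t,e>> takes toma : <s,e>, giving <t,e>.
At [[toma nork] drave], [toma nork] : <t,e> takes drave : t, giving e.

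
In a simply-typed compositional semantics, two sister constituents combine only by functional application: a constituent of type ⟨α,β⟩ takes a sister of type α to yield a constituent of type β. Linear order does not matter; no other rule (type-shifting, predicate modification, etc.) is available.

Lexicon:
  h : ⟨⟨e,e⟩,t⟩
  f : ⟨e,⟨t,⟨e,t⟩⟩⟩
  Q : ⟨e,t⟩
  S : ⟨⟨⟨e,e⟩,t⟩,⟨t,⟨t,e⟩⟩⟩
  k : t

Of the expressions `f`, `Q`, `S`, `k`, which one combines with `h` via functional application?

f : ⟨e,⟨t,⟨e,t⟩⟩⟩ — does not combine with h.
Q : ⟨e,t⟩ — does not combine with h.
S — combines: S : ⟨⟨⟨e,e⟩,t⟩,⟨t,⟨t,e⟩⟩⟩ takes h : ⟨⟨e,e⟩,t⟩ as argument, giving ⟨t,⟨t,e⟩⟩.
k : t — does not combine with h.

S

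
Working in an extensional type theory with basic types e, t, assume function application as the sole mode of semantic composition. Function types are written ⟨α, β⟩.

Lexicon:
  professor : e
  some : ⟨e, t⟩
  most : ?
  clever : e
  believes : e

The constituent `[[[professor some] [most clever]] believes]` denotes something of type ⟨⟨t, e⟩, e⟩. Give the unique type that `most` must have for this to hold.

For [[[professor some] [most clever]] believes] to have type ⟨⟨t, e⟩, e⟩ with believes of type e, [[professor some] [most clever]] must be the function: [[professor some] [most clever]] : ⟨e, ⟨⟨t, e⟩, e⟩⟩.
For [[professor some] [most clever]] to have type ⟨e, ⟨⟨t, e⟩, e⟩⟩ with [professor some] of type t, [most clever] must be the function: [most clever] : ⟨t, ⟨e, ⟨⟨t, e⟩, e⟩⟩⟩.
For [most clever] to have type ⟨t, ⟨e, ⟨⟨t, e⟩, e⟩⟩⟩ with clever of type e, most must be the function: most : ⟨e, ⟨t, ⟨e, ⟨⟨t, e⟩, e⟩⟩⟩⟩.

⟨e, ⟨t, ⟨e, ⟨⟨t, e⟩, e⟩⟩⟩⟩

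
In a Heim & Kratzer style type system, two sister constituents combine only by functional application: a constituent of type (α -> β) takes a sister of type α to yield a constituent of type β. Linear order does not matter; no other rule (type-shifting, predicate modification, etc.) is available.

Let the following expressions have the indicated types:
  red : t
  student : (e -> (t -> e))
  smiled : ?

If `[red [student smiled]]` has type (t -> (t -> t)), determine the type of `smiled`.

At [red [student smiled]] (required: (t -> (t -> t))): red is t, which is not a function with range (t -> (t -> t)); hence [student smiled] is the functor — type (t -> (t -> (t -> t))).
At [student smiled] (required: (t -> (t -> (t -> t)))): student is (e -> (t -> e)), which is not a function with range (t -> (t -> (t -> t))); hence smiled is the functor — type ((e -> (t -> e)) -> (t -> (t -> (t -> t)))).

((e -> (t -> e)) -> (t -> (t -> (t -> t))))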